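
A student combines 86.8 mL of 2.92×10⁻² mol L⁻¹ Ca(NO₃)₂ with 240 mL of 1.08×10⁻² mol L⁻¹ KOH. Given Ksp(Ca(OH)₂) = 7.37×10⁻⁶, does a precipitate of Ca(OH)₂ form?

No

After mixing, V = 86.8 mL + 240 mL = 326.8 mL.
[Ca²⁺] = (2.92×10⁻²)(86.8)/326.8 = 7.76×10⁻³ mol L⁻¹
[OH⁻] = (1.08×10⁻²)(240)/326.8 = 7.93×10⁻³ mol L⁻¹
Q = [Ca²⁺][OH⁻]^2 = 4.88×10⁻⁷
Q < Ksp (4.88×10⁻⁷ vs 7.37×10⁻⁶); the solution remains unsaturated and no precipitate forms.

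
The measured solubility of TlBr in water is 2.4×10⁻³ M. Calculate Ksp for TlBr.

Ksp = 5.8×10⁻⁶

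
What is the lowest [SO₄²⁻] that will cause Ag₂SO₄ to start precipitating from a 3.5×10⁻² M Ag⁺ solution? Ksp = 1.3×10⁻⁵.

The threshold for precipitation is Q = Ksp.
Ag₂SO₄(s) ⇌ 2 Ag⁺(aq) + SO₄²⁻(aq)
Ksp = [Ag⁺]^2[SO₄²⁻] = [SO₄²⁻](3.5×10⁻²)^2
[SO₄²⁻] = 1.3×10⁻⁵ / (3.5×10⁻²)^2 = 1.1×10⁻²
[SO₄²⁻] = 1.1×10⁻² M

1.1×10⁻² M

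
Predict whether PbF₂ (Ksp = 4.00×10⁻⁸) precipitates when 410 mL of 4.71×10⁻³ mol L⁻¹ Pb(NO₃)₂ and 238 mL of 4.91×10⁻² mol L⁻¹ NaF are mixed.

Yes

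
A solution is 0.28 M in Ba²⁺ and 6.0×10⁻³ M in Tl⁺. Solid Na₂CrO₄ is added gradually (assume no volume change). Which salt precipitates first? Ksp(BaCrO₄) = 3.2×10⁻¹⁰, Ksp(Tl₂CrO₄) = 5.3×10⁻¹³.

Each salt precipitates once Q = Ksp for that salt.
For BaCrO₄: [CrO₄²⁻] = (Ksp/[Ba²⁺]) = 1.1×10⁻⁹ M
For Tl₂CrO₄: [CrO₄²⁻] = (Ksp/[Tl⁺]^2) = 1.5×10⁻⁸ M
The smaller threshold [CrO₄²⁻] is reached first, so BaCrO₄ precipitates first.

BaCrO₄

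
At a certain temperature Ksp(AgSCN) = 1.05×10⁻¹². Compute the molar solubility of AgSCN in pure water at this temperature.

1.02×10⁻⁶ M

AgSCN(s) ⇌ Ag⁺(aq) + SCN⁻(aq)
Let s be the molar solubility. Then [Ag⁺] = s and [SCN⁻] = s.
Ksp = [Ag⁺][SCN⁻] = s · s = s^2
s^2 = 1.05×10⁻¹²
s = (1.05×10⁻¹²)^(1/2) = 1.02×10⁻⁶ mol L⁻¹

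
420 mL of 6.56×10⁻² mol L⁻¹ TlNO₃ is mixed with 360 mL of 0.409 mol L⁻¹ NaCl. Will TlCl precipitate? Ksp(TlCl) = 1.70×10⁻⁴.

Yes

After mixing, V = 420 mL + 360 mL = 780 mL.
[Tl⁺] = (6.56×10⁻²)(420)/780 = 3.53×10⁻² mol L⁻¹
[Cl⁻] = (0.409)(360)/780 = 0.189 mol L⁻¹
Q = [Tl⁺][Cl⁻] = 6.67×10⁻³
Because Q > Ksp (6.67×10⁻³ vs 1.70×10⁻⁴), a precipitate of TlCl forms.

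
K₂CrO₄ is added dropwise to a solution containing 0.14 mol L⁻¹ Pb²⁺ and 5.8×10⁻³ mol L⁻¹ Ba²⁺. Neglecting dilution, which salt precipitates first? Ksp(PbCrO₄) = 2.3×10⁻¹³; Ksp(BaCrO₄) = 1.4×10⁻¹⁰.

A salt starts to precipitate once the ion product Q reaches its Ksp.
For PbCrO₄: [CrO₄²⁻] = (Ksp/[Pb²⁺]) = 1.6×10⁻¹² mol L⁻¹
For BaCrO₄: [CrO₄²⁻] = (Ksp/[Ba²⁺]) = 2.4×10⁻⁸ mol L⁻¹
PbCrO₄ requires the lower [CrO₄²⁻], so it precipitates first.

PbCrO₄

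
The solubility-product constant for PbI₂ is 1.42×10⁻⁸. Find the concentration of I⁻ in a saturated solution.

3.05×10⁻³ M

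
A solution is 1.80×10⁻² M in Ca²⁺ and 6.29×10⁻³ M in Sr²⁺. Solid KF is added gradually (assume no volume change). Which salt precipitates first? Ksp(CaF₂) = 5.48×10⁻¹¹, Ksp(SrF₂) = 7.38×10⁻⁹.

CaF₂

Precipitation begins when Q = Ksp.
For CaF₂: [F⁻] = (Ksp/[Ca²⁺])^(1/2) = 5.52×10⁻⁵ M
For SrF₂: [F⁻] = (Ksp/[Sr²⁺])^(1/2) = 1.08×10⁻³ M
The smaller threshold [F⁻] is reached first, so CaF₂ precipitates first.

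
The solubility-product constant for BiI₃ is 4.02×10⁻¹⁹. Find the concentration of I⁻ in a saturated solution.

BiI₃(s) ⇌ Bi³⁺(aq) + 3 I⁻(aq)
If s mol/L of BiI₃ dissolves, [Bi³⁺] = s and [I⁻] = 3s.
Ksp = [Bi³⁺][I⁻]^3 = s · (3s)^3 = 27s^4 = 4.02×10⁻¹⁹
s = 1.10×10⁻⁵ mol L⁻¹
[I⁻] = 3s = 3.31×10⁻⁵ mol L⁻¹

3.31×10⁻⁵ M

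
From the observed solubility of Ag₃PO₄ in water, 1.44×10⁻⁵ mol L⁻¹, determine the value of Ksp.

Ksp = 1.16×10⁻¹⁸

Ag₃PO₄(s) ⇌ 3 Ag⁺(aq) + PO₄³⁻(aq)
With molar solubility s: [Ag⁺] = 3s, [PO₄³⁻] = s.
Ksp = [Ag⁺]^3[PO₄³⁻] = (3s)^3 · s = 27s^4
Ksp = 27 × (1.44×10⁻⁵)^4 = 1.16×10⁻¹⁸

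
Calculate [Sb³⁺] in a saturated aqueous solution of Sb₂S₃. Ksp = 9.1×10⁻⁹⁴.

Sb₂S₃(s) ⇌ 2 Sb³⁺(aq) + 3 S²⁻(aq)
For each mole of Sb₂S₃ that dissolves per liter, [Sb³⁺] = 2s and [S²⁻] = 3s; let s denote this solubility.
Ksp = [Sb³⁺]^2[S²⁻]^3 = (2s)^2 · (3s)^3 = 108s^5 = 9.1×10⁻⁹⁴
s = 9.7×10⁻²⁰ mol/L
[Sb³⁺] = 2s = 1.9×10⁻¹⁹ mol/L

1.9×10⁻¹⁹ M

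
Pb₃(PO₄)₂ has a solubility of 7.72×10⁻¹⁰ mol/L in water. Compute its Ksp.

Pb₃(PO₄)₂(s) ⇌ 3 Pb²⁺(aq) + 2 PO₄³⁻(aq)
If s mol/L of Pb₃(PO₄)₂ dissolves, [Pb²⁺] = 3s and [PO₄³⁻] = 2s.
Ksp = [Pb²⁺]^3[PO₄³⁻]^2 = (3s)^3 · (2s)^2 = 108s^5
Ksp = 108 × (7.72×10⁻¹⁰)^5 = 2.96×10⁻⁴⁴

Ksp = 2.96×10⁻⁴⁴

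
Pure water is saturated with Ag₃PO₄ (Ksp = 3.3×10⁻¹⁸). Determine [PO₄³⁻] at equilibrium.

Ag₃PO₄(s) ⇌ 3 Ag⁺(aq) + PO₄³⁻(aq)
For each mole of Ag₃PO₄ that dissolves per liter, [Ag⁺] = 3s and [PO₄³⁻] = s; let s denote this solubility.
Ksp = [Ag⁺]^3[PO₄³⁻] = (3s)^3 · s = 27s^4 = 3.3×10⁻¹⁸
s = 1.9×10⁻⁵ mol L⁻¹
[PO₄³⁻] = s = 1.9×10⁻⁵ mol L⁻¹

1.9×10⁻⁵ M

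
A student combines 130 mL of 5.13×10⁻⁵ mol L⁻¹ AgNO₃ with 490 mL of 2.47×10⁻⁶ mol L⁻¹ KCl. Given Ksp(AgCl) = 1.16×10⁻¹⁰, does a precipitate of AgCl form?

Total volume after mixing = 130 + 490 = 620 mL.
[Ag⁺] = (5.13×10⁻⁵)(130)/620 = 1.08×10⁻⁵ mol L⁻¹
[Cl⁻] = (2.47×10⁻⁶)(490)/620 = 1.95×10⁻⁶ mol L⁻¹
Q = [Ag⁺][Cl⁻] = 2.10×10⁻¹¹
Q < Ksp (2.10×10⁻¹¹ vs 1.16×10⁻¹⁰); the solution remains unsaturated and no precipitate forms.

No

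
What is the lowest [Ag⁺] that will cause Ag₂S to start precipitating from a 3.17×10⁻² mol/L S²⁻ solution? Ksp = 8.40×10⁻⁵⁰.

Each salt precipitates once Q = Ksp for that salt.
Ag₂S(s) ⇌ 2 Ag⁺(aq) + S²⁻(aq)
Ksp = [Ag⁺]^2[S²⁻] = [Ag⁺]^2(3.17×10⁻²)
[Ag⁺]^2 = 8.40×10⁻⁵⁰ / (3.17×10⁻²) = 2.65×10⁻⁴⁸
[Ag⁺] = 1.63×10⁻²⁴ mol/L

1.63×10⁻²⁴ M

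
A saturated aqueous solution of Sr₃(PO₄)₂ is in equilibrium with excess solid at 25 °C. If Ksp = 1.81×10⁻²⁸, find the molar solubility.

Sr₃(PO₄)₂(s) ⇌ 3 Sr²⁺(aq) + 2 PO₄³⁻(aq)
Call the molar solubility s, so that [Sr²⁺] = 3s and [PO₄³⁻] = 2s.
Ksp = [Sr²⁺]^3[PO₄³⁻]^2 = (3s)^3 · (2s)^2 = 108s^5
108s^5 = 1.81×10⁻²⁸  ⇒  s^5 = 1.68×10⁻³⁰
s = (1.68×10⁻³⁰)^(1/5) = 1.11×10⁻⁶ mol/L

1.11×10⁻⁶ M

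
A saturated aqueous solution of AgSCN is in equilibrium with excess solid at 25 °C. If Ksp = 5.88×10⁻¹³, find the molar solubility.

7.67×10⁻⁷ M

AgSCN(s) ⇌ Ag⁺(aq) + SCN⁻(aq)
Let s be the molar solubility. Then [Ag⁺] = s and [SCN⁻] = s.
Ksp = [Ag⁺][SCN⁻] = s · s = s^2
s^2 = 5.88×10⁻¹³
s = 7.67×10⁻⁷ mol/L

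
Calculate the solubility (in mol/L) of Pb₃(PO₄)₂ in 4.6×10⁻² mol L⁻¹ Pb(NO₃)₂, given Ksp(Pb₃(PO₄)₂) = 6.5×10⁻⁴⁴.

1.3×10⁻²⁰ M

Pb₃(PO₄)₂(s) ⇌ 3 Pb²⁺(aq) + 2 PO₄³⁻(aq)
With Pb²⁺ already at 4.6×10⁻² mol L⁻¹ and s small, take [Pb²⁺] ≈ 4.6×10⁻² mol L⁻¹ and [PO₄³⁻] = 2s.
Ksp = [Pb²⁺]^3[PO₄³⁻]^2 = (4.6×10⁻²)^3(2s)^2
(2s)^2 = 6.5×10⁻⁴⁴ / (4.6×10⁻²)^3 = 6.7×10⁻⁴⁰
s = 1.3×10⁻²⁰ mol L⁻¹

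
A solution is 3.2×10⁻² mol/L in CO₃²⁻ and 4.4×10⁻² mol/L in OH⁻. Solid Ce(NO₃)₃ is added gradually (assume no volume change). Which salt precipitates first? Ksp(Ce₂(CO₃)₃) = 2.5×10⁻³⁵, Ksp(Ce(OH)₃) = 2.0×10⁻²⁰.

Ce(OH)₃

Precipitation of each salt begins when its ion product equals Ksp.
For Ce₂(CO₃)₃: [Ce³⁺] = (Ksp/[CO₃²⁻]^3)^(1/2) = 8.7×10⁻¹⁶ mol/L
For Ce(OH)₃: [Ce³⁺] = (Ksp/[OH⁻]^3) = 2.3×10⁻¹⁶ mol/L
The smaller threshold [Ce³⁺] is reached first, so Ce(OH)₃ precipitates first.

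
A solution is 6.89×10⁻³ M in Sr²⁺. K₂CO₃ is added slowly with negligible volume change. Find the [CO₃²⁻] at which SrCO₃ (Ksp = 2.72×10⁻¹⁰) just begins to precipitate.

3.95×10⁻⁸ M

Each salt precipitates once Q = Ksp for that salt.
SrCO₃(s) ⇌ Sr²⁺(aq) + CO₃²⁻(aq)
Ksp = [Sr²⁺][CO₃²⁻] = [CO₃²⁻](6.89×10⁻³)
[CO₃²⁻] = 2.72×10⁻¹⁰ / (6.89×10⁻³) = 3.95×10⁻⁸
[CO₃²⁻] = 3.95×10⁻⁸ M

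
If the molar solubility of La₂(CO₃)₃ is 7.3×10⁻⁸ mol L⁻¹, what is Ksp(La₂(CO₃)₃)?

La₂(CO₃)₃(s) ⇌ 2 La³⁺(aq) + 3 CO₃²⁻(aq)
For each mole of La₂(CO₃)₃ that dissolves per liter, [La³⁺] = 2s and [CO₃²⁻] = 3s; let s denote this solubility.
Ksp = [La³⁺]^2[CO₃²⁻]^3 = (2s)^2 · (3s)^3 = 108s^5
Ksp = 108 × (7.3×10⁻⁸)^5 = 2.2×10⁻³⁴

Ksp = 2.2×10⁻³⁴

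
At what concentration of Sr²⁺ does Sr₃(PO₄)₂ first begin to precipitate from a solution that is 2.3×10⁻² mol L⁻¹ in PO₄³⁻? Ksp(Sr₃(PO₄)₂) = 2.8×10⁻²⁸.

Precipitation begins when Q = Ksp.
Sr₃(PO₄)₂(s) ⇌ 3 Sr²⁺(aq) + 2 PO₄³⁻(aq)
Ksp = [Sr²⁺]^3[PO₄³⁻]^2 = [Sr²⁺]^3(2.3×10⁻²)^2
[Sr²⁺]^3 = 2.8×10⁻²⁸ / (2.3×10⁻²)^2 = 5.3×10⁻²⁵
[Sr²⁺] = 8.1×10⁻⁹ mol L⁻¹

8.1×10⁻⁹ M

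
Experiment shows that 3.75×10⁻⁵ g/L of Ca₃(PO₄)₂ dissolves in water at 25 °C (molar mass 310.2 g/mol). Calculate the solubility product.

Ksp = 2.79×10⁻³³

s = (3.75×10⁻⁵ g L⁻¹)/(310.2 g mol⁻¹) = 1.2089×10⁻⁷ M
Ca₃(PO₄)₂(s) ⇌ 3 Ca²⁺(aq) + 2 PO₄³⁻(aq)
If s mol/L of Ca₃(PO₄)₂ dissolves, [Ca²⁺] = 3s and [PO₄³⁻] = 2s.
Ksp = [Ca²⁺]^3[PO₄³⁻]^2 = (3s)^3 · (2s)^2 = 108s^5
Ksp = 108 × (1.2089×10⁻⁷)^5 = 2.79×10⁻³³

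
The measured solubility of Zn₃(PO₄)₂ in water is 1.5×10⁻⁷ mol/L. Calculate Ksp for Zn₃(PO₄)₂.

Zn₃(PO₄)₂(s) ⇌ 3 Zn²⁺(aq) + 2 PO₄³⁻(aq)
Let s be the molar solubility. Then [Zn²⁺] = 3s and [PO₄³⁻] = 2s.
Ksp = [Zn²⁺]^3[PO₄³⁻]^2 = (3s)^3 · (2s)^2 = 108s^5
Ksp = 108 × (1.5×10⁻⁷)^5 = 8.2×10⁻³³

Ksp = 8.2×10⁻³³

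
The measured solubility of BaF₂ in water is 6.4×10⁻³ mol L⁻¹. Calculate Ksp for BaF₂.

Ksp = 1.0×10⁻⁶

BaF₂(s) ⇌ Ba²⁺(aq) + 2 F⁻(aq)
Call the molar solubility s, so that [Ba²⁺] = s and [F⁻] = 2s.
Ksp = [Ba²⁺][F⁻]^2 = s · (2s)^2 = 4s^3
Ksp = 4 × (6.4×10⁻³)^3 = 1.0×10⁻⁶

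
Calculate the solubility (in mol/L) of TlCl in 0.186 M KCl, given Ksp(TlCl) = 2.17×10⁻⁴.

TlCl(s) ⇌ Tl⁺(aq) + Cl⁻(aq)
Let s be the solubility of TlCl here. The common ion gives [Cl⁻] ≈ 0.186 M, and [Tl⁺] = s.
Ksp = [Tl⁺][Cl⁻] = s(0.186)
s = 2.17×10⁻⁴ / (0.186) = 1.17×10⁻³
s = 1.17×10⁻³ M

1.17×10⁻³ M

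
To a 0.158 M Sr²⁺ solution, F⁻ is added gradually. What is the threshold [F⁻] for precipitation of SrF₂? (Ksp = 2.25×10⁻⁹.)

Precipitation of each salt begins when its ion product equals Ksp.
SrF₂(s) ⇌ Sr²⁺(aq) + 2 F⁻(aq)
Ksp = [Sr²⁺][F⁻]^2 = [F⁻]^2(0.158)
[F⁻]^2 = 2.25×10⁻⁹ / (0.158) = 1.42×10⁻⁸
[F⁻] = 1.19×10⁻⁴ M

1.19×10⁻⁴ M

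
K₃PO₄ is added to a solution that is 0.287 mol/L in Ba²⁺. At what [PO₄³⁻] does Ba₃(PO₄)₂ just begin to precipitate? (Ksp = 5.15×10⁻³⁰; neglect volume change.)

A salt starts to precipitate once the ion product Q reaches its Ksp.
Ba₃(PO₄)₂(s) ⇌ 3 Ba²⁺(aq) + 2 PO₄³⁻(aq)
Ksp = [Ba²⁺]^3[PO₄³⁻]^2 = [PO₄³⁻]^2(0.287)^3
[PO₄³⁻]^2 = 5.15×10⁻³⁰ / (0.287)^3 = 2.18×10⁻²⁸
[PO₄³⁻] = 1.48×10⁻¹⁴ mol/L

1.48×10⁻¹⁴ M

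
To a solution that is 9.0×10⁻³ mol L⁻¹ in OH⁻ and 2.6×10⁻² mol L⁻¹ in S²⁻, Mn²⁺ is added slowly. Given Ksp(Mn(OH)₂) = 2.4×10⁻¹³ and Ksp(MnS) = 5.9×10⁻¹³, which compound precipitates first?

MnS

Precipitation begins when Q = Ksp.
For Mn(OH)₂: [Mn²⁺] = (Ksp/[OH⁻]^2) = 3.0×10⁻⁹ mol L⁻¹
For MnS: [Mn²⁺] = (Ksp/[S²⁻]) = 2.3×10⁻¹¹ mol L⁻¹
MnS requires the lower [Mn²⁺], so it precipitates first.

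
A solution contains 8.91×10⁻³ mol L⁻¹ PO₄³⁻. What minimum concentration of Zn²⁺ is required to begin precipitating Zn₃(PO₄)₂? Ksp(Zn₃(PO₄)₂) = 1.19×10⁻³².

A salt starts to precipitate once the ion product Q reaches its Ksp.
Zn₃(PO₄)₂(s) ⇌ 3 Zn²⁺(aq) + 2 PO₄³⁻(aq)
Ksp = [Zn²⁺]^3[PO₄³⁻]^2 = [Zn²⁺]^3(8.91×10⁻³)^2
[Zn²⁺]^3 = 1.19×10⁻³² / (8.91×10⁻³)^2 = 1.50×10⁻²⁸
[Zn²⁺] = 5.31×10⁻¹⁰ mol L⁻¹

5.31×10⁻¹⁰ M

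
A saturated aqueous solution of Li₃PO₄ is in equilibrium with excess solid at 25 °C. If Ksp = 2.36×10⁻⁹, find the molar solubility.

Li₃PO₄(s) ⇌ 3 Li⁺(aq) + PO₄³⁻(aq)
With molar solubility s: [Li⁺] = 3s, [PO₄³⁻] = s.
Ksp = [Li⁺]^3[PO₄³⁻] = (3s)^3 · s = 27s^4
27s^4 = 2.36×10⁻⁹  ⇒  s^4 = 8.74×10⁻¹¹
Taking the 4th root, s = 3.06×10⁻³ M.

3.06×10⁻³ M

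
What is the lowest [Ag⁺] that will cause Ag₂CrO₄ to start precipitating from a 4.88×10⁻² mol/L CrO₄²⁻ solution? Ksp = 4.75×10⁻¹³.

3.12×10⁻⁶ M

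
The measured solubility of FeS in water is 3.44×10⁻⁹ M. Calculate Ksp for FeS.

Ksp = 1.18×10⁻¹⁷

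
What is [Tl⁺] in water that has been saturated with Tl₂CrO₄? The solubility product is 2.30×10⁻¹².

Tl₂CrO₄(s) ⇌ 2 Tl⁺(aq) + CrO₄²⁻(aq)
Call the molar solubility s, so that [Tl⁺] = 2s and [CrO₄²⁻] = s.
Ksp = [Tl⁺]^2[CrO₄²⁻] = (2s)^2 · s = 4s^3 = 2.30×10⁻¹²
s = 8.32×10⁻⁵ M
[Tl⁺] = 2s = 1.66×10⁻⁴ M

1.66×10⁻⁴ M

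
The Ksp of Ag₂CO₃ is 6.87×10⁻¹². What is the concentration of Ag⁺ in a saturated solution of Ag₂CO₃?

Ag₂CO₃(s) ⇌ 2 Ag⁺(aq) + CO₃²⁻(aq)
Let s be the molar solubility. Then [Ag⁺] = 2s and [CO₃²⁻] = s.
Ksp = [Ag⁺]^2[CO₃²⁻] = (2s)^2 · s = 4s^3 = 6.87×10⁻¹²
s = 1.20×10⁻⁴ M
[Ag⁺] = 2s = 2.40×10⁻⁴ M

2.40×10⁻⁴ M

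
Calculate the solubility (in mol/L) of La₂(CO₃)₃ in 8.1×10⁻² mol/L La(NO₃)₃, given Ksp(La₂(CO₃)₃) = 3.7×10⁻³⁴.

1.3×10⁻¹¹ M

La₂(CO₃)₃(s) ⇌ 2 La³⁺(aq) + 3 CO₃²⁻(aq)
La³⁺ is already present at 8.1×10⁻² mol/L. If s mol/L of La₂(CO₃)₃ dissolves, [CO₃²⁻] = 3s while [La³⁺] ≈ 8.1×10⁻² mol/L.
Ksp = [La³⁺]^2[CO₃²⁻]^3 = (8.1×10⁻²)^2(3s)^3
(3s)^3 = 3.7×10⁻³⁴ / (8.1×10⁻²)^2 = 5.6×10⁻³²
s = 1.3×10⁻¹¹ mol/L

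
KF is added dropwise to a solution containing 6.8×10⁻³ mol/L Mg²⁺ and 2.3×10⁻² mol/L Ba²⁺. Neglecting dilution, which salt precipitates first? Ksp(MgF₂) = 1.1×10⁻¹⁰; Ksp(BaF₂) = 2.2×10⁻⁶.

Each salt precipitates once Q = Ksp for that salt.
For MgF₂: [F⁻] = (Ksp/[Mg²⁺])^(1/2) = 1.3×10⁻⁴ mol/L
For BaF₂: [F⁻] = (Ksp/[Ba²⁺])^(1/2) = 9.8×10⁻³ mol/L
The smaller threshold [F⁻] is reached first, so MgF₂ precipitates first.

MgF₂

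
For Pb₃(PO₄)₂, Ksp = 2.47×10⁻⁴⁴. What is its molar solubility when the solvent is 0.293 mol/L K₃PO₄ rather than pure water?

2.20×10⁻¹⁵ M

Pb₃(PO₄)₂(s) ⇌ 3 Pb²⁺(aq) + 2 PO₄³⁻(aq)
PO₄³⁻ is already present at 0.293 mol/L. If s mol/L of Pb₃(PO₄)₂ dissolves, [Pb²⁺] = 3s while [PO₄³⁻] ≈ 0.293 mol/L.
Ksp = [Pb²⁺]^3[PO₄³⁻]^2 = (3s)^3(0.293)^2
(3s)^3 = 2.47×10⁻⁴⁴ / (0.293)^2 = 2.88×10⁻⁴³
s = 2.20×10⁻¹⁵ mol/L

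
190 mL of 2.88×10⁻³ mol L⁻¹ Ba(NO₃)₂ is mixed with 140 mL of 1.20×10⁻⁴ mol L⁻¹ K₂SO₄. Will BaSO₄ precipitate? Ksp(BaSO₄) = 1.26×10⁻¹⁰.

Yes

Total volume after mixing = 190 + 140 = 330 mL.
[Ba²⁺] = (2.88×10⁻³)(190)/330 = 1.66×10⁻³ mol L⁻¹
[SO₄²⁻] = (1.20×10⁻⁴)(140)/330 = 5.09×10⁻⁵ mol L⁻¹
Q = [Ba²⁺][SO₄²⁻] = 8.44×10⁻⁸
Because Q > Ksp (8.44×10⁻⁸ vs 1.26×10⁻¹⁰), a precipitate of BaSO₄ forms.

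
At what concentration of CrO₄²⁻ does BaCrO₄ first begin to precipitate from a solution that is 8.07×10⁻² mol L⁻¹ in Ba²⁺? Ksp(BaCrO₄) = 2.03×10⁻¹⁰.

Precipitation of each salt begins when its ion product equals Ksp.
BaCrO₄(s) ⇌ Ba²⁺(aq) + CrO₄²⁻(aq)
Ksp = [Ba²⁺][CrO₄²⁻] = [CrO₄²⁻](8.07×10⁻²)
[CrO₄²⁻] = 2.03×10⁻¹⁰ / (8.07×10⁻²) = 2.52×10⁻⁹
[CrO₄²⁻] = 2.52×10⁻⁹ mol L⁻¹

2.52×10⁻⁹ M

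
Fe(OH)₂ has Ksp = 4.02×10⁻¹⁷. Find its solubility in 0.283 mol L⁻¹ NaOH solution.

5.02×10⁻¹⁶ M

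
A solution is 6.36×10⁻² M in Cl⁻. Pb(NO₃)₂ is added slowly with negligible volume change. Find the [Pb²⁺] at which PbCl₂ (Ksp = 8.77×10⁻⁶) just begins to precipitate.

2.17×10⁻³ M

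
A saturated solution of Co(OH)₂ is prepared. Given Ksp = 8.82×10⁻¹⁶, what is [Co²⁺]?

6.04×10⁻⁶ M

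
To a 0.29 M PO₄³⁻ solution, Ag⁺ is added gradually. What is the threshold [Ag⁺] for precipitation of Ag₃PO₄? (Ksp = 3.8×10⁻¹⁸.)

2.4×10⁻⁶ M

Precipitation of each salt begins when its ion product equals Ksp.
Ag₃PO₄(s) ⇌ 3 Ag⁺(aq) + PO₄³⁻(aq)
Ksp = [Ag⁺]^3[PO₄³⁻] = [Ag⁺]^3(0.29)
[Ag⁺]^3 = 3.8×10⁻¹⁸ / (0.29) = 1.3×10⁻¹⁷
[Ag⁺] = 2.4×10⁻⁶ M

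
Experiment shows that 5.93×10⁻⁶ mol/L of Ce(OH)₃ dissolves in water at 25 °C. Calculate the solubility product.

Ksp = 3.34×10⁻²⁰

Ce(OH)₃(s) ⇌ Ce³⁺(aq) + 3 OH⁻(aq)
For each mole of Ce(OH)₃ that dissolves per liter, [Ce³⁺] = s and [OH⁻] = 3s; let s denote this solubility.
Ksp = [Ce³⁺][OH⁻]^3 = s · (3s)^3 = 27s^4
Ksp = 27 × (5.93×10⁻⁶)^4 = 3.34×10⁻²⁰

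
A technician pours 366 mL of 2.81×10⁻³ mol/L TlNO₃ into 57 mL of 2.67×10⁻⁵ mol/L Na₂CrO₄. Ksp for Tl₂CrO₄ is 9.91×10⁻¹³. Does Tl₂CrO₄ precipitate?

Yes

Total volume after mixing = 366 + 57 = 423 mL.
[Tl⁺] = (2.81×10⁻³)(366)/423 = 2.43×10⁻³ mol/L
[CrO₄²⁻] = (2.67×10⁻⁵)(57)/423 = 3.60×10⁻⁶ mol/L
Q = [Tl⁺]^2[CrO₄²⁻] = 2.13×10⁻¹¹
Q = 2.13×10⁻¹¹ > Ksp = 9.91×10⁻¹³, so the solution is supersaturated and Tl₂CrO₄ precipitates.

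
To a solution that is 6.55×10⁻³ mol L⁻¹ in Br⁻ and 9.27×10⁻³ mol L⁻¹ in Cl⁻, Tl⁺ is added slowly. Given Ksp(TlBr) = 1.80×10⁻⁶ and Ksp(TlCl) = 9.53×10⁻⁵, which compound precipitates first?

A salt starts to precipitate once the ion product Q reaches its Ksp.
For TlBr: [Tl⁺] = (Ksp/[Br⁻]) = 2.75×10⁻⁴ mol L⁻¹
For TlCl: [Tl⁺] = (Ksp/[Cl⁻]) = 1.03×10⁻² mol L⁻¹
Since TlBr needs less Tl⁺ to reach saturation, it precipitates first.

TlBr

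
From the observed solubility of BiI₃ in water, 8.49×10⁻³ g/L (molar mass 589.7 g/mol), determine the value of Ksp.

Convert to molarity: s = 8.49×10⁻³ / 589.7 = 1.4397×10⁻⁵ mol/L
BiI₃(s) ⇌ Bi³⁺(aq) + 3 I⁻(aq)
Let s be the molar solubility. Then [Bi³⁺] = s and [I⁻] = 3s.
Ksp = [Bi³⁺][I⁻]^3 = s · (3s)^3 = 27s^4
Ksp = 27 × (1.4397×10⁻⁵)^4 = 1.16×10⁻¹⁸

Ksp = 1.16×10⁻¹⁸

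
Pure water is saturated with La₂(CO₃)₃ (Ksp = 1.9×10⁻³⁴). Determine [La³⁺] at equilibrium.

1.4×10⁻⁷ M

La₂(CO₃)₃(s) ⇌ 2 La³⁺(aq) + 3 CO₃²⁻(aq)
Call the molar solubility s, so that [La³⁺] = 2s and [CO₃²⁻] = 3s.
Ksp = [La³⁺]^2[CO₃²⁻]^3 = (2s)^2 · (3s)^3 = 108s^5 = 1.9×10⁻³⁴
s = 7.1×10⁻⁸ mol L⁻¹
[La³⁺] = 2s = 1.4×10⁻⁷ mol L⁻¹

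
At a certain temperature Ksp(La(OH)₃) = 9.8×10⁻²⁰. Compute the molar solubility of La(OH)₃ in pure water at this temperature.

7.8×10⁻⁶ M

La(OH)₃(s) ⇌ La³⁺(aq) + 3 OH⁻(aq)
With molar solubility s: [La³⁺] = s, [OH⁻] = 3s.
Ksp = [La³⁺][OH⁻]^3 = s · (3s)^3 = 27s^4
27s^4 = 9.8×10⁻²⁰  ⇒  s^4 = 3.6×10⁻²¹
s = (3.6×10⁻²¹)^(1/4) = 7.8×10⁻⁶ M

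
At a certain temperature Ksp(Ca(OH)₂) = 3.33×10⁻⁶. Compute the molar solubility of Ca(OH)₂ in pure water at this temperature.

9.41×10⁻³ M

Ca(OH)₂(s) ⇌ Ca²⁺(aq) + 2 OH⁻(aq)
With molar solubility s: [Ca²⁺] = s, [OH⁻] = 2s.
Ksp = [Ca²⁺][OH⁻]^2 = s · (2s)^2 = 4s^3
4s^3 = 3.33×10⁻⁶  ⇒  s^3 = 8.33×10⁻⁷
s = (8.33×10⁻⁷)^(1/3) = 9.41×10⁻³ mol L⁻¹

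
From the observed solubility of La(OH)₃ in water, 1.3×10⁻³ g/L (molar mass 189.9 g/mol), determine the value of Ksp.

Ksp = 5.9×10⁻²⁰

Molar solubility s = (1.3×10⁻³ g/L) / (189.9 g/mol) = 6.846×10⁻⁶ mol/L
La(OH)₃(s) ⇌ La³⁺(aq) + 3 OH⁻(aq)
Call the molar solubility s, so that [La³⁺] = s and [OH⁻] = 3s.
Ksp = [La³⁺][OH⁻]^3 = s · (3s)^3 = 27s^4
Ksp = 27 × (6.846×10⁻⁶)^4 = 5.9×10⁻²⁰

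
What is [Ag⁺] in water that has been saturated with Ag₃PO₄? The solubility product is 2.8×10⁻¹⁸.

5.4×10⁻⁵ M

Ag₃PO₄(s) ⇌ 3 Ag⁺(aq) + PO₄³⁻(aq)
If s mol/L of Ag₃PO₄ dissolves, [Ag⁺] = 3s and [PO₄³⁻] = s.
Ksp = [Ag⁺]^3[PO₄³⁻] = (3s)^3 · s = 27s^4 = 2.8×10⁻¹⁸
s = 1.8×10⁻⁵ mol L⁻¹
[Ag⁺] = 3s = 5.4×10⁻⁵ mol L⁻¹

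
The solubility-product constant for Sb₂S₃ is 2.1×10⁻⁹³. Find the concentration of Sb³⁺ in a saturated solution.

Sb₂S₃(s) ⇌ 2 Sb³⁺(aq) + 3 S²⁻(aq)
With molar solubility s: [Sb³⁺] = 2s, [S²⁻] = 3s.
Ksp = [Sb³⁺]^2[S²⁻]^3 = (2s)^2 · (3s)^3 = 108s^5 = 2.1×10⁻⁹³
s = 1.1×10⁻¹⁹ mol/L
[Sb³⁺] = 2s = 2.3×10⁻¹⁹ mol/L

2.3×10⁻¹⁹ M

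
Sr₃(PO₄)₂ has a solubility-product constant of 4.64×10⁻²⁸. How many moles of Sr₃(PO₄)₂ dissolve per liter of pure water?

Sr₃(PO₄)₂(s) ⇌ 3 Sr²⁺(aq) + 2 PO₄³⁻(aq)
Let s be the molar solubility. Then [Sr²⁺] = 3s and [PO₄³⁻] = 2s.
Ksp = [Sr²⁺]^3[PO₄³⁻]^2 = (3s)^3 · (2s)^2 = 108s^5
108s^5 = 4.64×10⁻²⁸  ⇒  s^5 = 4.30×10⁻³⁰
Taking the 5th root, s = 1.34×10⁻⁶ mol L⁻¹.

1.34×10⁻⁶ M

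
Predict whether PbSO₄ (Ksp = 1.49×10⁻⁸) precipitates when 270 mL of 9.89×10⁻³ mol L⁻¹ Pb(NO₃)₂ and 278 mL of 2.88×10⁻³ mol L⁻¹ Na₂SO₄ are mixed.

Yes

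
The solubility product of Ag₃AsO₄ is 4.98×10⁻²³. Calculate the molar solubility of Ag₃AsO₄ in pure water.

1.17×10⁻⁶ M

Ag₃AsO₄(s) ⇌ 3 Ag⁺(aq) + AsO₄³⁻(aq)
For each mole of Ag₃AsO₄ that dissolves per liter, [Ag⁺] = 3s and [AsO₄³⁻] = s; let s denote this solubility.
Ksp = [Ag⁺]^3[AsO₄³⁻] = (3s)^3 · s = 27s^4
27s^4 = 4.98×10⁻²³  ⇒  s^4 = 1.84×10⁻²⁴
Taking the 4th root, s = 1.17×10⁻⁶ M.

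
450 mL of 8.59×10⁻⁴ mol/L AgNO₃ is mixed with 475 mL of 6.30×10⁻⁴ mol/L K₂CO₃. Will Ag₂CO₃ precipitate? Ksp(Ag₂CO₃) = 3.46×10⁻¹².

The combined volume is 925 mL.
[Ag⁺] = (8.59×10⁻⁴)(450)/925 = 4.18×10⁻⁴ mol/L
[CO₃²⁻] = (6.30×10⁻⁴)(475)/925 = 3.24×10⁻⁴ mol/L
Q = [Ag⁺]^2[CO₃²⁻] = 5.65×10⁻¹¹
Q = 5.65×10⁻¹¹ > Ksp = 3.46×10⁻¹², so the solution is supersaturated and Ag₂CO₃ precipitates.

Yes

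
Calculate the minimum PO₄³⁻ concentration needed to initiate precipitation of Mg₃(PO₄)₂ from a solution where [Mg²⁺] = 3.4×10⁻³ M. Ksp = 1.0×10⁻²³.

1.6×10⁻⁸ M

Each salt precipitates once Q = Ksp for that salt.
Mg₃(PO₄)₂(s) ⇌ 3 Mg²⁺(aq) + 2 PO₄³⁻(aq)
Ksp = [Mg²⁺]^3[PO₄³⁻]^2 = [PO₄³⁻]^2(3.4×10⁻³)^3
[PO₄³⁻]^2 = 1.0×10⁻²³ / (3.4×10⁻³)^3 = 2.5×10⁻¹⁶
[PO₄³⁻] = 1.6×10⁻⁸ M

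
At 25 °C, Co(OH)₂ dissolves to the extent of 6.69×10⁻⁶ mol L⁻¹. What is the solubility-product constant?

Ksp = 1.20×10⁻¹⁵

Co(OH)₂(s) ⇌ Co²⁺(aq) + 2 OH⁻(aq)
With molar solubility s: [Co²⁺] = s, [OH⁻] = 2s.
Ksp = [Co²⁺][OH⁻]^2 = s · (2s)^2 = 4s^3
Ksp = 4 × (6.69×10⁻⁶)^3 = 1.20×10⁻¹⁵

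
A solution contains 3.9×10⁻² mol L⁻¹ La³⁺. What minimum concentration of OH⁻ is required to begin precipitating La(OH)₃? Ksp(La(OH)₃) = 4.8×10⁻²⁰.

1.1×10⁻⁶ M

Precipitation begins when Q = Ksp.
La(OH)₃(s) ⇌ La³⁺(aq) + 3 OH⁻(aq)
Ksp = [La³⁺][OH⁻]^3 = [OH⁻]^3(3.9×10⁻²)
[OH⁻]^3 = 4.8×10⁻²⁰ / (3.9×10⁻²) = 1.2×10⁻¹⁸
[OH⁻] = 1.1×10⁻⁶ mol L⁻¹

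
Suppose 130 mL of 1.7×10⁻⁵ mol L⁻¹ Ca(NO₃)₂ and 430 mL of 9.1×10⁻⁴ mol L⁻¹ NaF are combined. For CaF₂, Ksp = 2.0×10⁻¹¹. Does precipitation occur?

The combined volume is 560 mL.
[Ca²⁺] = (1.7×10⁻⁵)(130)/560 = 3.9×10⁻⁶ mol L⁻¹
[F⁻] = (9.1×10⁻⁴)(430)/560 = 7.0×10⁻⁴ mol L⁻¹
Q = [Ca²⁺][F⁻]^2 = 1.9×10⁻¹²
Q < Ksp (1.9×10⁻¹² vs 2.0×10⁻¹¹); the solution remains unsaturated and no precipitate forms.

No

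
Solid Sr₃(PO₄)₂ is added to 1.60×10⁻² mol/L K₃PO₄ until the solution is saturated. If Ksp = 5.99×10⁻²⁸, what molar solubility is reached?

4.43×10⁻⁹ M

Sr₃(PO₄)₂(s) ⇌ 3 Sr²⁺(aq) + 2 PO₄³⁻(aq)
The solution already contains PO₄³⁻ at 1.60×10⁻² mol/L. Let s be the molar solubility of Sr₃(PO₄)₂.
[PO₄³⁻] ≈ 1.60×10⁻² mol/L (common ion dominates); [Sr²⁺] = 3s.
Ksp = [Sr²⁺]^3[PO₄³⁻]^2 = (3s)^3(1.60×10⁻²)^2
(3s)^3 = 5.99×10⁻²⁸ / (1.60×10⁻²)^2 = 2.34×10⁻²⁴
s = 4.43×10⁻⁹ mol/L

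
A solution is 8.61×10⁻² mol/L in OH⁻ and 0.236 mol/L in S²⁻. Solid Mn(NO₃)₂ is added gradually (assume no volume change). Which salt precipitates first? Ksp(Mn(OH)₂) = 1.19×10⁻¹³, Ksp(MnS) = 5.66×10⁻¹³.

Precipitation begins when Q = Ksp.
For Mn(OH)₂: [Mn²⁺] = (Ksp/[OH⁻]^2) = 1.61×10⁻¹¹ mol/L
For MnS: [Mn²⁺] = (Ksp/[S²⁻]) = 2.40×10⁻¹² mol/L
The smaller threshold [Mn²⁺] is reached first, so MnS precipitates first.

MnS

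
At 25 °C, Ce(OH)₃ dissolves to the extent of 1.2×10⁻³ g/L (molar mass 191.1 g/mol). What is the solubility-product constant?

Ksp = 4.2×10⁻²⁰

s = (1.2×10⁻³ g L⁻¹)/(191.1 g mol⁻¹) = 6.279×10⁻⁶ M
Ce(OH)₃(s) ⇌ Ce³⁺(aq) + 3 OH⁻(aq)
For each mole of Ce(OH)₃ that dissolves per liter, [Ce³⁺] = s and [OH⁻] = 3s; let s denote this solubility.
Ksp = [Ce³⁺][OH⁻]^3 = s · (3s)^3 = 27s^4
Ksp = 27 × (6.279×10⁻⁶)^4 = 4.2×10⁻²⁰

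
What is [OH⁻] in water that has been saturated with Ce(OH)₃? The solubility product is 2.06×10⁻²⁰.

Ce(OH)₃(s) ⇌ Ce³⁺(aq) + 3 OH⁻(aq)
For each mole of Ce(OH)₃ that dissolves per liter, [Ce³⁺] = s and [OH⁻] = 3s; let s denote this solubility.
Ksp = [Ce³⁺][OH⁻]^3 = s · (3s)^3 = 27s^4 = 2.06×10⁻²⁰
s = 5.26×10⁻⁶ mol L⁻¹
[OH⁻] = 3s = 1.58×10⁻⁵ mol L⁻¹

1.58×10⁻⁵ M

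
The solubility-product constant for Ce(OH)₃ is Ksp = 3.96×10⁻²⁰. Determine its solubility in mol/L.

Ce(OH)₃(s) ⇌ Ce³⁺(aq) + 3 OH⁻(aq)
If s mol/L of Ce(OH)₃ dissolves, [Ce³⁺] = s and [OH⁻] = 3s.
Ksp = [Ce³⁺][OH⁻]^3 = s · (3s)^3 = 27s^4
27s^4 = 3.96×10⁻²⁰  ⇒  s^4 = 1.47×10⁻²¹
s = 6.19×10⁻⁶ mol L⁻¹

6.19×10⁻⁶ M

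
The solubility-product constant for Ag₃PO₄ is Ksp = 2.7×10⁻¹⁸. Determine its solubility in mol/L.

1.8×10⁻⁵ M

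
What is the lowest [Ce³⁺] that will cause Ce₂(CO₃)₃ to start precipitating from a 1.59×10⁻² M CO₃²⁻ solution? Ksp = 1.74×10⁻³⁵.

2.08×10⁻¹⁵ M

Precipitation of each salt begins when its ion product equals Ksp.
Ce₂(CO₃)₃(s) ⇌ 2 Ce³⁺(aq) + 3 CO₃²⁻(aq)
Ksp = [Ce³⁺]^2[CO₃²⁻]^3 = [Ce³⁺]^2(1.59×10⁻²)^3
[Ce³⁺]^2 = 1.74×10⁻³⁵ / (1.59×10⁻²)^3 = 4.33×10⁻³⁰
[Ce³⁺] = 2.08×10⁻¹⁵ M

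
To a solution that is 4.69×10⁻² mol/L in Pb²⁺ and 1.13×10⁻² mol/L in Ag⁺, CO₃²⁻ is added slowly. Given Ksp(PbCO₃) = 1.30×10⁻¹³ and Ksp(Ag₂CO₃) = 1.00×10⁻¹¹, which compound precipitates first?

PbCO₃

Precipitation of each salt begins when its ion product equals Ksp.
For PbCO₃: [CO₃²⁻] = (Ksp/[Pb²⁺]) = 2.77×10⁻¹² mol/L
For Ag₂CO₃: [CO₃²⁻] = (Ksp/[Ag⁺]^2) = 7.83×10⁻⁸ mol/L
PbCO₃ requires the lower [CO₃²⁻], so it precipitates first.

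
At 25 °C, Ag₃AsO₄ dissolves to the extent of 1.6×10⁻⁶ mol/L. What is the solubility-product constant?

Ag₃AsO₄(s) ⇌ 3 Ag⁺(aq) + AsO₄³⁻(aq)
For each mole of Ag₃AsO₄ that dissolves per liter, [Ag⁺] = 3s and [AsO₄³⁻] = s; let s denote this solubility.
Ksp = [Ag⁺]^3[AsO₄³⁻] = (3s)^3 · s = 27s^4
Ksp = 27 × (1.6×10⁻⁶)^4 = 1.8×10⁻²²

Ksp = 1.8×10⁻²²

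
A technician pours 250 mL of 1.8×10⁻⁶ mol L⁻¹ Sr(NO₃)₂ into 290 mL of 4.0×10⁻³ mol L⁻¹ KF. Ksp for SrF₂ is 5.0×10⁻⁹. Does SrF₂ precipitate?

No

After mixing, V = 250 mL + 290 mL = 540 mL.
[Sr²⁺] = (1.8×10⁻⁶)(250)/540 = 8.3×10⁻⁷ mol L⁻¹
[F⁻] = (4.0×10⁻³)(290)/540 = 2.1×10⁻³ mol L⁻¹
Q = [Sr²⁺][F⁻]^2 = 3.8×10⁻¹²
Since Q (3.8×10⁻¹²) is less than Ksp (5.0×10⁻⁹), no SrF₂ precipitates.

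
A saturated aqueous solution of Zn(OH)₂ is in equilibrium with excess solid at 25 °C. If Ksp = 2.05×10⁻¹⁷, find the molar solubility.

1.72×10⁻⁶ M

Zn(OH)₂(s) ⇌ Zn²⁺(aq) + 2 OH⁻(aq)
For each mole of Zn(OH)₂ that dissolves per liter, [Zn²⁺] = s and [OH⁻] = 2s; let s denote this solubility.
Ksp = [Zn²⁺][OH⁻]^2 = s · (2s)^2 = 4s^3
4s^3 = 2.05×10⁻¹⁷  ⇒  s^3 = 5.13×10⁻¹⁸
s = (5.13×10⁻¹⁸)^(1/3) = 1.72×10⁻⁶ mol/L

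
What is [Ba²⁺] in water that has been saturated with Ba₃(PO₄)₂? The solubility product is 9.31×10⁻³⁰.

Ba₃(PO₄)₂(s) ⇌ 3 Ba²⁺(aq) + 2 PO₄³⁻(aq)
For each mole of Ba₃(PO₄)₂ that dissolves per liter, [Ba²⁺] = 3s and [PO₄³⁻] = 2s; let s denote this solubility.
Ksp = [Ba²⁺]^3[PO₄³⁻]^2 = (3s)^3 · (2s)^2 = 108s^5 = 9.31×10⁻³⁰
s = 6.12×10⁻⁷ M
[Ba²⁺] = 3s = 1.84×10⁻⁶ M

1.84×10⁻⁶ M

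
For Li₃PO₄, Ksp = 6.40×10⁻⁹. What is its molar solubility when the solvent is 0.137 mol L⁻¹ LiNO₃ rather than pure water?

2.49×10⁻⁶ M

Li₃PO₄(s) ⇌ 3 Li⁺(aq) + PO₄³⁻(aq)
With Li⁺ already at 0.137 mol L⁻¹ and s small, take [Li⁺] ≈ 0.137 mol L⁻¹ and [PO₄³⁻] = s.
Ksp = [Li⁺]^3[PO₄³⁻] = (0.137)^3s
s = 6.40×10⁻⁹ / (0.137)^3 = 2.49×10⁻⁶
s = 2.49×10⁻⁶ mol L⁻¹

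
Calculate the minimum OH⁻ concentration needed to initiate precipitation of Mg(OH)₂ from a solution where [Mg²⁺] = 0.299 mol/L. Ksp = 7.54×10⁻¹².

5.02×10⁻⁶ M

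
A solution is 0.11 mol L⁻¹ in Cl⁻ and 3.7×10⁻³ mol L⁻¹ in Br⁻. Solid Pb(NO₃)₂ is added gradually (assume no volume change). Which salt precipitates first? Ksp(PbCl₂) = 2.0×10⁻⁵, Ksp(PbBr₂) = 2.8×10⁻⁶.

Precipitation of each salt begins when its ion product equals Ksp.
For PbCl₂: [Pb²⁺] = (Ksp/[Cl⁻]^2) = 1.7×10⁻³ mol L⁻¹
For PbBr₂: [Pb²⁺] = (Ksp/[Br⁻]^2) = 0.20 mol L⁻¹
Since PbCl₂ needs less Pb²⁺ to reach saturation, it precipitates first.

PbCl₂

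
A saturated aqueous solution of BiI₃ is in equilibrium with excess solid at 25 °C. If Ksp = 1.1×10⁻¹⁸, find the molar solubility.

BiI₃(s) ⇌ Bi³⁺(aq) + 3 I⁻(aq)
For each mole of BiI₃ that dissolves per liter, [Bi³⁺] = s and [I⁻] = 3s; let s denote this solubility.
Ksp = [Bi³⁺][I⁻]^3 = s · (3s)^3 = 27s^4
27s^4 = 1.1×10⁻¹⁸  ⇒  s^4 = 4.1×10⁻²⁰
s = 1.4×10⁻⁵ mol L⁻¹

1.4×10⁻⁵ M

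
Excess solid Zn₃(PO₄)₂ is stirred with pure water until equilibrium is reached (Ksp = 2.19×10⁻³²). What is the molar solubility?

1.83×10⁻⁷ M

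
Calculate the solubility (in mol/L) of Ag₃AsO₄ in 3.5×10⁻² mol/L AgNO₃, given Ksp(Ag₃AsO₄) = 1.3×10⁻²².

3.0×10⁻¹⁸ M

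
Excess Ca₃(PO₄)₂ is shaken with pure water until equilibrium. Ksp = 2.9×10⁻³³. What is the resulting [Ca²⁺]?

Ca₃(PO₄)₂(s) ⇌ 3 Ca²⁺(aq) + 2 PO₄³⁻(aq)
If s mol/L of Ca₃(PO₄)₂ dissolves, [Ca²⁺] = 3s and [PO₄³⁻] = 2s.
Ksp = [Ca²⁺]^3[PO₄³⁻]^2 = (3s)^3 · (2s)^2 = 108s^5 = 2.9×10⁻³³
s = 1.2×10⁻⁷ mol L⁻¹
[Ca²⁺] = 3s = 3.7×10⁻⁷ mol L⁻¹

3.7×10⁻⁷ M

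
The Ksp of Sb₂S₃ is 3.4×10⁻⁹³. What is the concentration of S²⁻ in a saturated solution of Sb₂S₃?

3.8×10⁻¹⁹ M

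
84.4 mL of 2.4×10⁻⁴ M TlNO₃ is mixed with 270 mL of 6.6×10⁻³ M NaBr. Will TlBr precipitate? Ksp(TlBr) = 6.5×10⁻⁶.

Total volume after mixing = 84.4 + 270 = 354.4 mL.
[Tl⁺] = (2.4×10⁻⁴)(84.4)/354.4 = 5.7×10⁻⁵ M
[Br⁻] = (6.6×10⁻³)(270)/354.4 = 5.0×10⁻³ M
Q = [Tl⁺][Br⁻] = 2.9×10⁻⁷
Since Q (2.9×10⁻⁷) is less than Ksp (6.5×10⁻⁶), no TlBr precipitates.

No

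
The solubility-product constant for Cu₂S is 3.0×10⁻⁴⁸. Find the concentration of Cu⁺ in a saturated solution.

1.8×10⁻¹⁶ M

Cu₂S(s) ⇌ 2 Cu⁺(aq) + S²⁻(aq)
If s mol/L of Cu₂S dissolves, [Cu⁺] = 2s and [S²⁻] = s.
Ksp = [Cu⁺]^2[S²⁻] = (2s)^2 · s = 4s^3 = 3.0×10⁻⁴⁸
s = 9.1×10⁻¹⁷ mol/L
[Cu⁺] = 2s = 1.8×10⁻¹⁶ mol/L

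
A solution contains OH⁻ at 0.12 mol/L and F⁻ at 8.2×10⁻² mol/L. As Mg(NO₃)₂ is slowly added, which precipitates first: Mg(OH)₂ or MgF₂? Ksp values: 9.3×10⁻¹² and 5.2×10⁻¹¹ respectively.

Mg(OH)₂

Precipitation begins when Q = Ksp.
For Mg(OH)₂: [Mg²⁺] = (Ksp/[OH⁻]^2) = 6.5×10⁻¹⁰ mol/L
For MgF₂: [Mg²⁺] = (Ksp/[F⁻]^2) = 7.7×10⁻⁹ mol/L
Mg(OH)₂ requires the lower [Mg²⁺], so it precipitates first.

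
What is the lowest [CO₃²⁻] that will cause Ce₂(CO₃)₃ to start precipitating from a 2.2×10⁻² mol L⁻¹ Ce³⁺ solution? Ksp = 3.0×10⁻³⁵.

4.0×10⁻¹¹ M

A salt starts to precipitate once the ion product Q reaches its Ksp.
Ce₂(CO₃)₃(s) ⇌ 2 Ce³⁺(aq) + 3 CO₃²⁻(aq)
Ksp = [Ce³⁺]^2[CO₃²⁻]^3 = [CO₃²⁻]^3(2.2×10⁻²)^2
[CO₃²⁻]^3 = 3.0×10⁻³⁵ / (2.2×10⁻²)^2 = 6.2×10⁻³²
[CO₃²⁻] = 4.0×10⁻¹¹ mol L⁻¹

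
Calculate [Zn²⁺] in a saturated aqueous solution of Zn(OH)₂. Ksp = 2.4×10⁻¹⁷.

1.8×10⁻⁶ M

Zn(OH)₂(s) ⇌ Zn²⁺(aq) + 2 OH⁻(aq)
For each mole of Zn(OH)₂ that dissolves per liter, [Zn²⁺] = s and [OH⁻] = 2s; let s denote this solubility.
Ksp = [Zn²⁺][OH⁻]^2 = s · (2s)^2 = 4s^3 = 2.4×10⁻¹⁷
s = 1.8×10⁻⁶ mol L⁻¹
[Zn²⁺] = s = 1.8×10⁻⁶ mol L⁻¹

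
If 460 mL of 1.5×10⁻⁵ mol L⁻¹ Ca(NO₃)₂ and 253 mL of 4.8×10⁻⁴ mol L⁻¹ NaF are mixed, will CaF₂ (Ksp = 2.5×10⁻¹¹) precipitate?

Total volume after mixing = 460 + 253 = 713 mL.
[Ca²⁺] = (1.5×10⁻⁵)(460)/713 = 9.7×10⁻⁶ mol L⁻¹
[F⁻] = (4.8×10⁻⁴)(253)/713 = 1.7×10⁻⁴ mol L⁻¹
Q = [Ca²⁺][F⁻]^2 = 2.8×10⁻¹³
Q < Ksp (2.8×10⁻¹³ vs 2.5×10⁻¹¹); the solution remains unsaturated and no precipitate forms.

No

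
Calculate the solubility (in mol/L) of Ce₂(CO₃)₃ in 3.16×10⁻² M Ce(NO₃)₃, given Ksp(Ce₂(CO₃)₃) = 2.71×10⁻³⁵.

Ce₂(CO₃)₃(s) ⇌ 2 Ce³⁺(aq) + 3 CO₃²⁻(aq)
Let s be the solubility of Ce₂(CO₃)₃ here. The common ion gives [Ce³⁺] ≈ 3.16×10⁻² M, and [CO₃²⁻] = 3s.
Ksp = [Ce³⁺]^2[CO₃²⁻]^3 = (3.16×10⁻²)^2(3s)^3
(3s)^3 = 2.71×10⁻³⁵ / (3.16×10⁻²)^2 = 2.71×10⁻³²
s = 1.00×10⁻¹¹ M

1.00×10⁻¹¹ M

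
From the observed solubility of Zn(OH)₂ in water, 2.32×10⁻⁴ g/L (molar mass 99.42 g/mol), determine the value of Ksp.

Molar solubility s = (2.32×10⁻⁴ g/L) / (99.42 g/mol) = 2.3335×10⁻⁶ mol/L
Zn(OH)₂(s) ⇌ Zn²⁺(aq) + 2 OH⁻(aq)
If s mol/L of Zn(OH)₂ dissolves, [Zn²⁺] = s and [OH⁻] = 2s.
Ksp = [Zn²⁺][OH⁻]^2 = s · (2s)^2 = 4s^3
Ksp = 4 × (2.3335×10⁻⁶)^3 = 5.08×10⁻¹⁷

Ksp = 5.08×10⁻¹⁷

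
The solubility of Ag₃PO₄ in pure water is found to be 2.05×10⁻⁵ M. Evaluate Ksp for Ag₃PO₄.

Ag₃PO₄(s) ⇌ 3 Ag⁺(aq) + PO₄³⁻(aq)
For each mole of Ag₃PO₄ that dissolves per liter, [Ag⁺] = 3s and [PO₄³⁻] = s; let s denote this solubility.
Ksp = [Ag⁺]^3[PO₄³⁻] = (3s)^3 · s = 27s^4
Ksp = 27 × (2.05×10⁻⁵)^4 = 4.77×10⁻¹⁸

Ksp = 4.77×10⁻¹⁸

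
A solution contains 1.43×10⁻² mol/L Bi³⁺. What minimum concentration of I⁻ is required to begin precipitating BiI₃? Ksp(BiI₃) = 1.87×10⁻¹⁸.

Precipitation of each salt begins when its ion product equals Ksp.
BiI₃(s) ⇌ Bi³⁺(aq) + 3 I⁻(aq)
Ksp = [Bi³⁺][I⁻]^3 = [I⁻]^3(1.43×10⁻²)
[I⁻]^3 = 1.87×10⁻¹⁸ / (1.43×10⁻²) = 1.31×10⁻¹⁶
[I⁻] = 5.08×10⁻⁶ mol/L

5.08×10⁻⁶ M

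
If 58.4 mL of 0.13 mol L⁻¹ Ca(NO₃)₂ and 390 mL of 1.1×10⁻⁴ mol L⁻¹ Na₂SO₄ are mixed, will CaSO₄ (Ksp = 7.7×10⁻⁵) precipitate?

No

After mixing, V = 58.4 mL + 390 mL = 448.4 mL.
[Ca²⁺] = (0.13)(58.4)/448.4 = 1.7×10⁻² mol L⁻¹
[SO₄²⁻] = (1.1×10⁻⁴)(390)/448.4 = 9.6×10⁻⁵ mol L⁻¹
Q = [Ca²⁺][SO₄²⁻] = 1.6×10⁻⁶
Since Q (1.6×10⁻⁶) is less than Ksp (7.7×10⁻⁵), no CaSO₄ precipitates.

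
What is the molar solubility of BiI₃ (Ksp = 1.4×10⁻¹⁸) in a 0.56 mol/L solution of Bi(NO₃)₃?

4.5×10⁻⁷ M

BiI₃(s) ⇌ Bi³⁺(aq) + 3 I⁻(aq)
Let s be the solubility of BiI₃ here. The common ion gives [Bi³⁺] ≈ 0.56 mol/L, and [I⁻] = 3s.
Ksp = [Bi³⁺][I⁻]^3 = (0.56)(3s)^3
(3s)^3 = 1.4×10⁻¹⁸ / (0.56) = 2.5×10⁻¹⁸
s = 4.5×10⁻⁷ mol/L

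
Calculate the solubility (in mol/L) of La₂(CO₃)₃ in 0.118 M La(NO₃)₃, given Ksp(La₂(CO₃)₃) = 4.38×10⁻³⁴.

1.05×10⁻¹¹ M

La₂(CO₃)₃(s) ⇌ 2 La³⁺(aq) + 3 CO₃²⁻(aq)
The solution already contains La³⁺ at 0.118 M. Let s be the molar solubility of La₂(CO₃)₃.
[La³⁺] ≈ 0.118 M (common ion dominates); [CO₃²⁻] = 3s.
Ksp = [La³⁺]^2[CO₃²⁻]^3 = (0.118)^2(3s)^3
(3s)^3 = 4.38×10⁻³⁴ / (0.118)^2 = 3.15×10⁻³²
s = 1.05×10⁻¹¹ M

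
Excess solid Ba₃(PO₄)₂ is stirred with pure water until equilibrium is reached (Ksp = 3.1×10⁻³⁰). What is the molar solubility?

4.9×10⁻⁷ M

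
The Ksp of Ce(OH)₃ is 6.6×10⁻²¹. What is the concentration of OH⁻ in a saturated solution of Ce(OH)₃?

1.2×10⁻⁵ M

Ce(OH)₃(s) ⇌ Ce³⁺(aq) + 3 OH⁻(aq)
With molar solubility s: [Ce³⁺] = s, [OH⁻] = 3s.
Ksp = [Ce³⁺][OH⁻]^3 = s · (3s)^3 = 27s^4 = 6.6×10⁻²¹
s = 4.0×10⁻⁶ mol L⁻¹
[OH⁻] = 3s = 1.2×10⁻⁵ mol L⁻¹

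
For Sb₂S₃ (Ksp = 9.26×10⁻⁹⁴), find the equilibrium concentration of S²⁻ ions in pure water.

2.91×10⁻¹⁹ M

Sb₂S₃(s) ⇌ 2 Sb³⁺(aq) + 3 S²⁻(aq)
If s mol/L of Sb₂S₃ dissolves, [Sb³⁺] = 2s and [S²⁻] = 3s.
Ksp = [Sb³⁺]^2[S²⁻]^3 = (2s)^2 · (3s)^3 = 108s^5 = 9.26×10⁻⁹⁴
s = 9.70×10⁻²⁰ M
[S²⁻] = 3s = 2.91×10⁻¹⁹ M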